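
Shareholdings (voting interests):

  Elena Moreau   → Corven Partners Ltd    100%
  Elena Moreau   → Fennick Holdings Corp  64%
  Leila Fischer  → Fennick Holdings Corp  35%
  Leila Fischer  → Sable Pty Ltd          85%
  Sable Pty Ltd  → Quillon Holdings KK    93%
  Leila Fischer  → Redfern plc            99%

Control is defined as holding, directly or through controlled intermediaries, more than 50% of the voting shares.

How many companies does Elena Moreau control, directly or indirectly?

2

Elena holds 100% of Corven, so Elena controls Corven.
Elena holds 64% of Fennick, so Elena controls Fennick.
No other company's threshold is met.
Elena controls 2 companies.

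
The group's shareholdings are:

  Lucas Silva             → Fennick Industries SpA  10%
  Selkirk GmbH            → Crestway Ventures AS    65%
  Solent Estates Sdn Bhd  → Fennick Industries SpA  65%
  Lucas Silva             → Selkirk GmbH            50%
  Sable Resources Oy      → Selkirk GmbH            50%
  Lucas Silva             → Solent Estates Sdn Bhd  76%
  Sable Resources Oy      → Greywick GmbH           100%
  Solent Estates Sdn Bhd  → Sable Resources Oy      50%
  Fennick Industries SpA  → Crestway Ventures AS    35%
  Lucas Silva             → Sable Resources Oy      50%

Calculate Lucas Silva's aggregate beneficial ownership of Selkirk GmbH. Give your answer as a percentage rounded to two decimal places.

94.00%

Lucas reaches Selkirk along 3 paths.
Via Solent → Sable: 76% × 50% × 50% = 19%.
Via Sable: 50% × 50% = 25%.
Direct stake: 50% = 50%.
Total: 19% + 25% + 50% = 94%.
Rounded: 94.00%.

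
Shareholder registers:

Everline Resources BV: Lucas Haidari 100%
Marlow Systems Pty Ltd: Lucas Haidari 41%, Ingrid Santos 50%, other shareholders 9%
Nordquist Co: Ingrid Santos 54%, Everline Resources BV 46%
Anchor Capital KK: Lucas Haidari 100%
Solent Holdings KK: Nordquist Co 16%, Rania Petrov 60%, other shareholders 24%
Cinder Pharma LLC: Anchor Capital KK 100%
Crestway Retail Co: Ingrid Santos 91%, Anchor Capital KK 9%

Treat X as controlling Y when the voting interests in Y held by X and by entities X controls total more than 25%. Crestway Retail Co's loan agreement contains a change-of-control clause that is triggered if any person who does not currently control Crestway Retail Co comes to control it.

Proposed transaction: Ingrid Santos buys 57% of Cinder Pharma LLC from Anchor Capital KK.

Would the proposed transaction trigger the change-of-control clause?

The purchase adds only to Ingrid's holdings (Anchor's stake shrinks), so Ingrid is the only person who could newly come to control Crestway.
Ingrid holds 91% of Crestway, so Ingrid controls Crestway.
So Ingrid already controls Crestway before the transaction.
After the purchase, Ingrid holds 57% of Cinder directly, and Anchor's stake falls to 43%.
Ingrid controlled Crestway already, so this is not a new person acquiring control; every other person's position is unchanged or reduced.
No new person acquires control, so the clause is not triggered.

No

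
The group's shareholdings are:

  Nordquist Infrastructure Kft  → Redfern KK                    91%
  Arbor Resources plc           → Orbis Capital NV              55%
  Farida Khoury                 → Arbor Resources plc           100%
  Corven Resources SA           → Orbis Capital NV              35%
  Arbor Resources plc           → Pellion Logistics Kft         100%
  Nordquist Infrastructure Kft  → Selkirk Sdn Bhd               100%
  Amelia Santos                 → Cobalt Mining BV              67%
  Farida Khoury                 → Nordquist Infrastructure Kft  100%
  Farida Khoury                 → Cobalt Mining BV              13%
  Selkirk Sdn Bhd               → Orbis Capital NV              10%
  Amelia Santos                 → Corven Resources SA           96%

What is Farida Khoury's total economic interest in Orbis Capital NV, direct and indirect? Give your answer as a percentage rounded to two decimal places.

Farida reaches Orbis along 2 paths.
Via Nordquist → Selkirk: 100% × 100% × 10% = 10%.
Via Arbor: 100% × 55% = 55%.
Total: 10% + 55% = 65%.
Rounded: 65.00%.

65.00%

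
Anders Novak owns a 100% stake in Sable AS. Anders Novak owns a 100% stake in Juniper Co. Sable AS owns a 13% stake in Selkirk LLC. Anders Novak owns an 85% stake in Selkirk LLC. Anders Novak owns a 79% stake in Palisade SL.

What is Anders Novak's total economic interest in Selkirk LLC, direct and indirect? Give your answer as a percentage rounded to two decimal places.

Anders reaches Selkirk along 2 paths.
Direct stake: 85% = 85%.
Via Sable: 100% × 13% = 13%.
Total: 85% + 13% = 98%.
Rounded: 98.00%.

98.00%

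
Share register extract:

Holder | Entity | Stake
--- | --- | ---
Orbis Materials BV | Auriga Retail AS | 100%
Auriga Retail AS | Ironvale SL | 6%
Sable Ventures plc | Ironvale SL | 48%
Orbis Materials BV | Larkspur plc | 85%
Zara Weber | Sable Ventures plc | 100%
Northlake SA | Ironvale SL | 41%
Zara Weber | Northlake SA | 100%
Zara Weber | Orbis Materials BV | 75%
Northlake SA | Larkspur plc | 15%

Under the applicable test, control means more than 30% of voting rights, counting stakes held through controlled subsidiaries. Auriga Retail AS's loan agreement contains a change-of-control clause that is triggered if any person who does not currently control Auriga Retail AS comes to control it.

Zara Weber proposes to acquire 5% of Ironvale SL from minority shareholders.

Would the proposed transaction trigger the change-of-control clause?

No

The purchase changes only Zara's holdings, so Zara is the only person who could newly come to control Auriga.
Zara holds 75% of Orbis, so Zara controls Orbis.
Orbis holds 100% of Auriga, so Zara controls Auriga.
So Zara already controls Auriga before the transaction.
After the purchase, Zara holds 5% of Ironvale directly.
Zara controlled Auriga already, so this is not a new person acquiring control; every other person's position is unchanged or reduced.
No new person acquires control, so the clause is not triggered.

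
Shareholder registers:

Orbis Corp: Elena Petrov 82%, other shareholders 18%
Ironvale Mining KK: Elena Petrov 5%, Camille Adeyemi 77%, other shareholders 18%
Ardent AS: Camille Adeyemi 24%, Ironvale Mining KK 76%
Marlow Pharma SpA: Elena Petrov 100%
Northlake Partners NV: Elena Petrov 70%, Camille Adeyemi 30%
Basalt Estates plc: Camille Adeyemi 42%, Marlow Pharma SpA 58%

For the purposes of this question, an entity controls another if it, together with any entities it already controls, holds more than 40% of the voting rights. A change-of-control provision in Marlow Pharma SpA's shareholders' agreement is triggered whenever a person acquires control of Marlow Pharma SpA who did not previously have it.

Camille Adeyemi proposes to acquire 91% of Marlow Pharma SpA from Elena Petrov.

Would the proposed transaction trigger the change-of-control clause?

Yes

The purchase adds only to Camille's holdings (Elena's stake shrinks), so Camille is the only person who could newly come to control Marlow.
Camille holds 77% of Ironvale, so Camille controls Ironvale.
Camille and Ironvale together hold 24% + 76% = 100% of Ardent, so Camille controls Ardent.
Camille holds 42% of Basalt, so Camille controls Basalt.
Neither Camille nor any entity Camille controls holds any voting interest in Marlow.
So before the transaction, Camille does not control Marlow.
After the purchase, Camille holds 91% of Marlow directly, and Elena's stake falls to 9%.
Camille holds 91% of Marlow, so Camille controls Marlow.
Camille did not control Marlow before and does after, so the clause is triggered.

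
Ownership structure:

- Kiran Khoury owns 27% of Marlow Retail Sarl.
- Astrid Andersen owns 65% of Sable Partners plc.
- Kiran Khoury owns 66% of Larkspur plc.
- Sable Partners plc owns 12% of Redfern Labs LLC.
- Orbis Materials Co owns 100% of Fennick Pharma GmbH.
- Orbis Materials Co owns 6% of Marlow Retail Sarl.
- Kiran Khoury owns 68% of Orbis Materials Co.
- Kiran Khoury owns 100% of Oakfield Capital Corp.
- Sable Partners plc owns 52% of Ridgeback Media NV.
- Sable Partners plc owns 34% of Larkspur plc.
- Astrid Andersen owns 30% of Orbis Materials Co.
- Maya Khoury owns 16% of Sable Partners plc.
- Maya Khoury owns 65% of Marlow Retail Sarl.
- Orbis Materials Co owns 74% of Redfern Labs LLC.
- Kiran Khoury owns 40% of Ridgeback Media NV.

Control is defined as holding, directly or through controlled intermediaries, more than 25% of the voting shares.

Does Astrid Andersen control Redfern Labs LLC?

Astrid holds 30% of Orbis, so Astrid controls Orbis.
Astrid holds 65% of Sable, so Astrid controls Sable.
Sable and Orbis together hold 12% + 74% = 86% of Redfern, so Astrid controls Redfern.

Yes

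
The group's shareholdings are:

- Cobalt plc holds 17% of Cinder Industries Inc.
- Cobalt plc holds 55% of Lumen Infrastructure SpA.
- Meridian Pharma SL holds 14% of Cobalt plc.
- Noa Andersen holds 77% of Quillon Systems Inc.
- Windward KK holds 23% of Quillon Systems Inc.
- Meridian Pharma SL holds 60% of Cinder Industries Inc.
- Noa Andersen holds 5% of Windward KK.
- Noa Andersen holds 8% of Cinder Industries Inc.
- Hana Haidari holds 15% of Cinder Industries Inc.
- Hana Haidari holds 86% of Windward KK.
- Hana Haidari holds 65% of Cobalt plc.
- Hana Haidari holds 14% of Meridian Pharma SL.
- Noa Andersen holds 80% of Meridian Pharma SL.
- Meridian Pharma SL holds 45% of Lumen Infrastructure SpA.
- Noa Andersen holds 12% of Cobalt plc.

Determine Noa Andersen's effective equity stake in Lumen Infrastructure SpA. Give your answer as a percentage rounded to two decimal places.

48.76%

Noa reaches Lumen along 3 paths.
Via Cobalt: 12% × 55% = 6.6%.
Via Meridian → Cobalt: 80% × 14% × 55% = 6.16%.
Via Meridian: 80% × 45% = 36%.
Total: 6.6% + 6.16% + 36% = 48.76%.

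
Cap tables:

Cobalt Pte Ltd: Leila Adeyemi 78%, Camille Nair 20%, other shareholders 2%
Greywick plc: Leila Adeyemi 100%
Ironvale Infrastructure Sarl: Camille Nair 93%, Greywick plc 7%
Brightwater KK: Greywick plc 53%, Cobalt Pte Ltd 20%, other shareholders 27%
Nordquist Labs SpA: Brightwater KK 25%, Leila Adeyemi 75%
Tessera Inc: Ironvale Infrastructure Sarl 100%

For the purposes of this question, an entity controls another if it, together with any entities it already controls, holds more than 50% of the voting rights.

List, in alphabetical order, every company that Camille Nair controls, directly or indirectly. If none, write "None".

Camille holds 93% of Ironvale, so Camille controls Ironvale.
Ironvale holds 100% of Tessera, so Camille controls Tessera.
No other company's threshold is met.

Ironvale Infrastructure Sarl, Tessera Inc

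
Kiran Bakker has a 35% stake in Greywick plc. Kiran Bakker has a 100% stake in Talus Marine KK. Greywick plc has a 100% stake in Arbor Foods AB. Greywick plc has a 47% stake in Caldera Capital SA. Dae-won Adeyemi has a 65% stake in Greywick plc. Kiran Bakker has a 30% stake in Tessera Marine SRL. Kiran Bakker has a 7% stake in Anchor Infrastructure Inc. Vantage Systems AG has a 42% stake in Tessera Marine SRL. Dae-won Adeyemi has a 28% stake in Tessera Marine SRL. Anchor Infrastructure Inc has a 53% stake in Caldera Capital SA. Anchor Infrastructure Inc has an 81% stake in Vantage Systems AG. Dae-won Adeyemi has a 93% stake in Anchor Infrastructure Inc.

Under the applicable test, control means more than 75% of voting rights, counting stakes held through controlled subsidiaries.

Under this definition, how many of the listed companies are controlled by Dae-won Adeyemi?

2

Dae-won holds 93% of Anchor, so Dae-won controls Anchor.
Anchor holds 81% of Vantage, so Dae-won controls Vantage.
No other company's threshold is met.
Dae-won controls 2 companies.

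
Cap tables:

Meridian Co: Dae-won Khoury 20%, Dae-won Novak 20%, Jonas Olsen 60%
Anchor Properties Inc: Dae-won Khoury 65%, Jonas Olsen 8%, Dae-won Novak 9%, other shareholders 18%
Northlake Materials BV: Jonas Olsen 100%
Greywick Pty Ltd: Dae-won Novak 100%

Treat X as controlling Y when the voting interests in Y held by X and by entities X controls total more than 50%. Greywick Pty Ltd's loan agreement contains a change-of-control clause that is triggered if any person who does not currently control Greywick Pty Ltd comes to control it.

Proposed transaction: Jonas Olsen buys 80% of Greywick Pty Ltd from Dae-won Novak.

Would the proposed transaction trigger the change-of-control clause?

Yes

The purchase adds only to Jonas's holdings (Dae-won Novak's stake shrinks), so Jonas is the only person who could newly come to control Greywick.
Jonas holds 60% of Meridian, so Jonas controls Meridian.
Jonas holds 100% of Northlake, so Jonas controls Northlake.
Neither Jonas nor any entity Jonas controls holds any voting interest in Greywick.
So before the transaction, Jonas does not control Greywick.
After the purchase, Jonas holds 80% of Greywick directly, and Dae-won Novak's stake falls to 20%.
Jonas holds 80% of Greywick, so Jonas controls Greywick.
Jonas did not control Greywick before and does after, so the clause is triggered.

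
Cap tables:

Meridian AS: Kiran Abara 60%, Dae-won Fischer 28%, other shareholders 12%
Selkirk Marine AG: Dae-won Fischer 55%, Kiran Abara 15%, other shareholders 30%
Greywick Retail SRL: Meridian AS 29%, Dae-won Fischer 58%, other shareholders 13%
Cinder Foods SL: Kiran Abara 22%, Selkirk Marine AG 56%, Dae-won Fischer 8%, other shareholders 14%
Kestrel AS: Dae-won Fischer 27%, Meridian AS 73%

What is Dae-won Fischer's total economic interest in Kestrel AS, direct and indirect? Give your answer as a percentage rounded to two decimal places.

47.44%

Dae-won reaches Kestrel along 2 paths.
Direct stake: 27% = 27%.
Via Meridian: 28% × 73% = 20.44%.
Total: 27% + 20.44% = 47.44%.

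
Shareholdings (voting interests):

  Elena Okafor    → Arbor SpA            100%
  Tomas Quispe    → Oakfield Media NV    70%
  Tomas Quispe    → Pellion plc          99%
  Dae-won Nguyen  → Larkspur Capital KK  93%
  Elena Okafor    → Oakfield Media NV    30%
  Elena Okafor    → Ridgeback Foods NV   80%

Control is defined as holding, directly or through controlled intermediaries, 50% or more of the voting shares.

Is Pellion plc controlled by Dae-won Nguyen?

Dae-won holds 93% of Larkspur, so Dae-won controls Larkspur.
Neither Dae-won nor any entity Dae-won controls holds any voting interest in Pellion.
So Dae-won does not control Pellion.

No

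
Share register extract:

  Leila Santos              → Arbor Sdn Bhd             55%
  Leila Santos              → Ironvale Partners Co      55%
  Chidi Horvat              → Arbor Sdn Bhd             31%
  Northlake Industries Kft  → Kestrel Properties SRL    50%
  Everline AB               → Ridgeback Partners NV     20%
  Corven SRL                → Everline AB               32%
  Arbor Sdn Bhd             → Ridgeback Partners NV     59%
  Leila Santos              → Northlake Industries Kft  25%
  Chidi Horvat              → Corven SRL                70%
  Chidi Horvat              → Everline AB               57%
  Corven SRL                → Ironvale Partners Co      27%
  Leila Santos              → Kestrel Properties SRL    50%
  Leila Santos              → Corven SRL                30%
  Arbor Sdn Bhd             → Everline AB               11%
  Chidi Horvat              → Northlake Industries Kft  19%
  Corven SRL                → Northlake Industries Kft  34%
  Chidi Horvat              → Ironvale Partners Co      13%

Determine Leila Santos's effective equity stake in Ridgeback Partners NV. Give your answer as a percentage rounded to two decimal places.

35.58%

Leila reaches Ridgeback along 3 paths.
Via Arbor: 55% × 59% = 32.45%.
Via Arbor → Everline: 55% × 11% × 20% = 1.21%.
Via Corven → Everline: 30% × 32% × 20% = 1.92%.
Total: 32.45% + 1.21% + 1.92% = 35.58%.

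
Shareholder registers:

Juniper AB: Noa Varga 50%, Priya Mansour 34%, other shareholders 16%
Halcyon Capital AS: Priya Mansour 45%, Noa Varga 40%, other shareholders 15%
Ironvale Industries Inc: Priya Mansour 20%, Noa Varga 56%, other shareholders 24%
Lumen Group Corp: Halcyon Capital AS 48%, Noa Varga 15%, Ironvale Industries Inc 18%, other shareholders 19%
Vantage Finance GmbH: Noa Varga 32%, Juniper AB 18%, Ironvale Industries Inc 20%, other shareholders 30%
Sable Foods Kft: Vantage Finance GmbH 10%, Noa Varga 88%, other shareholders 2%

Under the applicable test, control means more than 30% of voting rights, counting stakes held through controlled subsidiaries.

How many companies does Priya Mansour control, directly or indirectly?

Priya holds 34% of Juniper, so Priya controls Juniper.
Priya holds 45% of Halcyon, so Priya controls Halcyon.
Halcyon holds 48% of Lumen, so Priya controls Lumen.
No other company's threshold is met.
Priya controls 3 companies.

3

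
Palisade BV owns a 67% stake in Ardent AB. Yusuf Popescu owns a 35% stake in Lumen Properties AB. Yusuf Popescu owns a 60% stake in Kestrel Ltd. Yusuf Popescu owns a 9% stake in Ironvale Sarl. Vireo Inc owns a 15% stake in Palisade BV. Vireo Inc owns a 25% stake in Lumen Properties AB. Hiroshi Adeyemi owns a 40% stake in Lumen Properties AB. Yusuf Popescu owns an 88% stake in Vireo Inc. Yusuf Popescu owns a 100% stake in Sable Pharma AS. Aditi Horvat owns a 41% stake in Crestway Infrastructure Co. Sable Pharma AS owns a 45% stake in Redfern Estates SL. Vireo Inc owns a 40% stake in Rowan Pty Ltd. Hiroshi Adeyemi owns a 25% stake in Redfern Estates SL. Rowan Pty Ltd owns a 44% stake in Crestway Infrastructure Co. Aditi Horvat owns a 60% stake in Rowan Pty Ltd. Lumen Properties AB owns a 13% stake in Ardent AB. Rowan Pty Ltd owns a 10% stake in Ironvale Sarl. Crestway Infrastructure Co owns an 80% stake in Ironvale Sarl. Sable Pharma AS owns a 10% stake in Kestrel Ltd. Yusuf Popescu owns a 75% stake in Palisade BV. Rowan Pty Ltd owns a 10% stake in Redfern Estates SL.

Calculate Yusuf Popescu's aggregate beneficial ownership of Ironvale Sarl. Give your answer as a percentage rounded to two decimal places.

Yusuf reaches Ironvale along 3 paths.
Direct stake: 9% = 9%.
Via Vireo → Rowan → Crestway: 88% × 40% × 44% × 80% = 12.3904%.
Via Vireo → Rowan: 88% × 40% × 10% = 3.52%.
Total: 9% + 12.3904% + 3.52% = 24.9104%.
Rounded: 24.91%.

24.91%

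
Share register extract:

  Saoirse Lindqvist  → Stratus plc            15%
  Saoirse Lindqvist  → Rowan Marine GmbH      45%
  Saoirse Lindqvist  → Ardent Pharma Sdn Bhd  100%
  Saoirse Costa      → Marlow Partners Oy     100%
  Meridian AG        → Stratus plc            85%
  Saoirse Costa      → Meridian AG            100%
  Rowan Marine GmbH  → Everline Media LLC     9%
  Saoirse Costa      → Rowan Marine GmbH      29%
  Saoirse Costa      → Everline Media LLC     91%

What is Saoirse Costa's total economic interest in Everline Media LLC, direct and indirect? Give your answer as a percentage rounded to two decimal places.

93.61%

Saoirse Costa reaches Everline along 2 paths.
Direct stake: 91% = 91%.
Via Rowan: 29% × 9% = 2.61%.
Total: 91% + 2.61% = 93.61%.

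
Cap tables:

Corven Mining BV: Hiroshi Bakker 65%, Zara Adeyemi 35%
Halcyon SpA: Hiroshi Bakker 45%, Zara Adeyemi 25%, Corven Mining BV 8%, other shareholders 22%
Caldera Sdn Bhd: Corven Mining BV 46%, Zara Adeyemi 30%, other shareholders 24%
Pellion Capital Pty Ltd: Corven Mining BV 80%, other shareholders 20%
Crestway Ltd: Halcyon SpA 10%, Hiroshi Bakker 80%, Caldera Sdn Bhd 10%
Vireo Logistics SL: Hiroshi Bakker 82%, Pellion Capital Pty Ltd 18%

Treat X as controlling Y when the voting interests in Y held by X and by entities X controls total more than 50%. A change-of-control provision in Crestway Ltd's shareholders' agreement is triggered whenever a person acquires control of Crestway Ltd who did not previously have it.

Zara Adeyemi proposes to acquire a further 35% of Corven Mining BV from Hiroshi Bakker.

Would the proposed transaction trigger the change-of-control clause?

No

The purchase adds only to Zara's holdings (Hiroshi's stake shrinks), so Zara is the only person who could newly come to control Crestway.
Zara's largest direct stake is 35% in Corven, which does not meet the threshold, so Zara controls no company.
Neither Zara nor any entity Zara controls holds any voting interest in Crestway.
So before the transaction, Zara does not control Crestway.
After the purchase, Zara's direct stake in Corven rises to 35% + 35% = 70%, and Hiroshi's stake falls to 30%.
Zara holds 70% of Corven, so Zara controls Corven.
Corven and Zara together hold 46% + 30% = 76% of Caldera, so Zara controls Caldera.
Corven holds 80% of Pellion, so Zara controls Pellion.
After the transaction, Zara's side holds 10% of Crestway, not > 50%, so Zara still does not control Crestway.
No new person acquires control, so the clause is not triggered.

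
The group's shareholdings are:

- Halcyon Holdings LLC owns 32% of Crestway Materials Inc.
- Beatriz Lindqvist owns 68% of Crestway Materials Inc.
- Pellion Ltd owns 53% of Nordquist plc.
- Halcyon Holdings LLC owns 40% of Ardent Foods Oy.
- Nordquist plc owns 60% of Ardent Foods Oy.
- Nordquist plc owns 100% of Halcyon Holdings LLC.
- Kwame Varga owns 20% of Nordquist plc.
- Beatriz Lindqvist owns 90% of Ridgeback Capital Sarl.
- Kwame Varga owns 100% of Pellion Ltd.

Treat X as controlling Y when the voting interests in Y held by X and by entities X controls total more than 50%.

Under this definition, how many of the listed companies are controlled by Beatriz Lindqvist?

2

Beatriz holds 90% of Ridgeback, so Beatriz controls Ridgeback.
Beatriz holds 68% of Crestway, so Beatriz controls Crestway.
No other company's threshold is met.
Beatriz controls 2 companies.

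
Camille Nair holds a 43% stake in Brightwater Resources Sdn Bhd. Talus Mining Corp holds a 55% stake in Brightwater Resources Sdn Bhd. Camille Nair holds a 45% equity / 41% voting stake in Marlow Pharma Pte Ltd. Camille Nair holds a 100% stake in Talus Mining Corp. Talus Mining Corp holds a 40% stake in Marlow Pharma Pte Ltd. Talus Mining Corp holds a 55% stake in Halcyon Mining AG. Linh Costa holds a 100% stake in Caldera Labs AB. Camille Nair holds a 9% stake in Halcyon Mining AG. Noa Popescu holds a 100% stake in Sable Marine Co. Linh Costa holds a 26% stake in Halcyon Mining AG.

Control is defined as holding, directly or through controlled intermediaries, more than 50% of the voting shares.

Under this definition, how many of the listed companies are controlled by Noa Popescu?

1

Noa holds 100% of Sable, so Noa controls Sable.
No other company's threshold is met.
Noa controls 1 company.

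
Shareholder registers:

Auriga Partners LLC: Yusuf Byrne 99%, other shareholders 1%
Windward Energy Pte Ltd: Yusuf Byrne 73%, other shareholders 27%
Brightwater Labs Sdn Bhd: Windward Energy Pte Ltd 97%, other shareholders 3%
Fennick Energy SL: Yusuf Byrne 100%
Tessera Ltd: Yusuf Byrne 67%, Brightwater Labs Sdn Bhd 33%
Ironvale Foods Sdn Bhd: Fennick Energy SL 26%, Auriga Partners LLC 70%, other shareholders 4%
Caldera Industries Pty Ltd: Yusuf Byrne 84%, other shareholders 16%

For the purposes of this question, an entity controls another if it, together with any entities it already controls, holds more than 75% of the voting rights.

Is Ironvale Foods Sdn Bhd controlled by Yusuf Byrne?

Yusuf holds 100% of Fennick, so Yusuf controls Fennick.
Yusuf holds 99% of Auriga, so Yusuf controls Auriga.
Fennick and Auriga together hold 26% + 70% = 96% of Ironvale, so Yusuf controls Ironvale.

Yes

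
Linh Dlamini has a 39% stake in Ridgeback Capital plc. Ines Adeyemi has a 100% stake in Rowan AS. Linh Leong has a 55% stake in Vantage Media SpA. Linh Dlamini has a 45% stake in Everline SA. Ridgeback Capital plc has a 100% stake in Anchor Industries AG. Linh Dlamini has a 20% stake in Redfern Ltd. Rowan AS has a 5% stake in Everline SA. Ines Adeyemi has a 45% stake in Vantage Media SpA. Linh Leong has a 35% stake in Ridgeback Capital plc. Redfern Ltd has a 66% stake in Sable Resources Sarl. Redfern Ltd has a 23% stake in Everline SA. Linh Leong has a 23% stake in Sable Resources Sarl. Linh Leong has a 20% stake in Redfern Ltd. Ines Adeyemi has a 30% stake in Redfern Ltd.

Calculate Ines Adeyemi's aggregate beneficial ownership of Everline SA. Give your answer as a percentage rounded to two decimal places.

11.90%

Ines reaches Everline along 2 paths.
Via Rowan: 100% × 5% = 5%.
Via Redfern: 30% × 23% = 6.9%.
Total: 5% + 6.9% = 11.9%.
Rounded: 11.90%.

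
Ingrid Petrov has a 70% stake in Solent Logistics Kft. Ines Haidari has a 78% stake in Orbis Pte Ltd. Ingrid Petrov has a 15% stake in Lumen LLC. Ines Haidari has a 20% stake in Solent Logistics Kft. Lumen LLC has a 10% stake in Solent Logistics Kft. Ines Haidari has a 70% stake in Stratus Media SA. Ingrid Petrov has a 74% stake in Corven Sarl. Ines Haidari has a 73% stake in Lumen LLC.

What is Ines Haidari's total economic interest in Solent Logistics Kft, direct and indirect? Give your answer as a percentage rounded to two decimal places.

27.30%

Ines reaches Solent along 2 paths.
Direct stake: 20% = 20%.
Via Lumen: 73% × 10% = 7.3%.
Total: 20% + 7.3% = 27.3%.
Rounded: 27.30%.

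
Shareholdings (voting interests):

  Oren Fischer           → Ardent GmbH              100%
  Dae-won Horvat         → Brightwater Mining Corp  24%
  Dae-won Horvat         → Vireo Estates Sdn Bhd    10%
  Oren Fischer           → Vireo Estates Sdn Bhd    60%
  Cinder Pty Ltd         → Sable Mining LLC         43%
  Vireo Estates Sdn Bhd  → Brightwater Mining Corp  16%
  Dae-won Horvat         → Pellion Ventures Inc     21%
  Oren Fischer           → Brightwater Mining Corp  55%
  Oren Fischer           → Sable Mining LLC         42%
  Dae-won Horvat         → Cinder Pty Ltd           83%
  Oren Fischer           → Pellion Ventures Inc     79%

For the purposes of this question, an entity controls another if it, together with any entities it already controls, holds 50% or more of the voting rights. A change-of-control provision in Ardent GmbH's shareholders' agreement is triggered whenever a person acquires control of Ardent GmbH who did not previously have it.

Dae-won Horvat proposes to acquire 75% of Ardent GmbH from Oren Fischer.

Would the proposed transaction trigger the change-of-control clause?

Yes

The purchase adds only to Dae-won's holdings (Oren's stake shrinks), so Dae-won is the only person who could newly come to control Ardent.
Dae-won holds 83% of Cinder, so Dae-won controls Cinder.
Neither Dae-won nor any entity Dae-won controls holds any voting interest in Ardent.
So before the transaction, Dae-won does not control Ardent.
After the purchase, Dae-won holds 75% of Ardent directly, and Oren's stake falls to 25%.
Dae-won holds 75% of Ardent, so Dae-won controls Ardent.
Dae-won did not control Ardent before and does after, so the clause is triggered.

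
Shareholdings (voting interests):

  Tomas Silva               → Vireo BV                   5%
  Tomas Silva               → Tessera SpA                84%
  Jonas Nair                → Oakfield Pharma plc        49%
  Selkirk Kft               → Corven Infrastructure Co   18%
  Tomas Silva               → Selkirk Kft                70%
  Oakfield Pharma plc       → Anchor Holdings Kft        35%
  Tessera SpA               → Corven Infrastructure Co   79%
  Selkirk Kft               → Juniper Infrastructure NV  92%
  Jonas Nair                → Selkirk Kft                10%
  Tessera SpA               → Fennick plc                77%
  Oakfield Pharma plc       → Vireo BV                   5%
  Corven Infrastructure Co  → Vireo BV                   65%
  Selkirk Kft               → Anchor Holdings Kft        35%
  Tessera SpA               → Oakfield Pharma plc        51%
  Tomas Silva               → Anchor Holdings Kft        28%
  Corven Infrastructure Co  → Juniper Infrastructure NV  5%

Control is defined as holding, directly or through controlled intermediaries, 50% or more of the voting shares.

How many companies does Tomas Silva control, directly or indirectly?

8

Tomas holds 84% of Tessera, so Tomas controls Tessera.
Tomas holds 70% of Selkirk, so Tomas controls Selkirk.
Tessera and Selkirk together hold 79% + 18% = 97% of Corven, so Tomas controls Corven.
Tessera holds 51% of Oakfield, so Tomas controls Oakfield.
Tomas and Corven and Oakfield together hold 5% + 65% + 5% = 75% of Vireo, so Tomas controls Vireo.
Oakfield and Selkirk and Tomas together hold 35% + 35% + 28% = 98% of Anchor, so Tomas controls Anchor.
Tessera holds 77% of Fennick, so Tomas controls Fennick.
Selkirk and Corven together hold 92% + 5% = 97% of Juniper, so Tomas controls Juniper.
Tomas controls 8 companies.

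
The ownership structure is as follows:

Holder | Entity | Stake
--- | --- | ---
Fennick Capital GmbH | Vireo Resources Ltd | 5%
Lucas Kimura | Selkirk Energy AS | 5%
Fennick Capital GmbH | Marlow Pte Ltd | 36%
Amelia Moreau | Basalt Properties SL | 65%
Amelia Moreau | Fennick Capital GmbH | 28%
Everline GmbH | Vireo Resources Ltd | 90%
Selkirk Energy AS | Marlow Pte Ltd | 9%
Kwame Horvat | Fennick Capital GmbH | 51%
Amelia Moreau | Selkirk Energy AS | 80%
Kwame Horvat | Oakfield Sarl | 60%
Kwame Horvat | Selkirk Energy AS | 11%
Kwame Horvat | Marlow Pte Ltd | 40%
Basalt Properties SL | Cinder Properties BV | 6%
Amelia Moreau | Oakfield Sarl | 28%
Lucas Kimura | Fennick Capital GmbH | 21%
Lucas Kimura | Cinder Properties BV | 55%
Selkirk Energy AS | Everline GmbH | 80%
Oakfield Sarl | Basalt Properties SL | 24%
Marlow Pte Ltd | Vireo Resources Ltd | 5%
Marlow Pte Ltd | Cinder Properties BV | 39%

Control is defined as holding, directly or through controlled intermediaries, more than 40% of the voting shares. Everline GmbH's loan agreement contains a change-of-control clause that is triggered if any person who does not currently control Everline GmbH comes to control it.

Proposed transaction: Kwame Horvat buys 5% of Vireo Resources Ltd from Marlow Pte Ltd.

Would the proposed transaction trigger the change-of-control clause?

The purchase adds only to Kwame's holdings (Marlow's stake shrinks), so Kwame is the only person who could newly come to control Everline.
Kwame holds 51% of Fennick, so Kwame controls Fennick.
Kwame holds 60% of Oakfield, so Kwame controls Oakfield.
Kwame and Fennick together hold 40% + 36% = 76% of Marlow, so Kwame controls Marlow.
Neither Kwame nor any entity Kwame controls holds any voting interest in Everline.
So before the transaction, Kwame does not control Everline.
After the purchase, Kwame holds 5% of Vireo directly, and Marlow's stake falls to 0%.
Kwame's side now holds 5% + 5% = 10% of Vireo, not > 40%, so Kwame still does not control Vireo.
After the transaction, neither Kwame nor any entity Kwame controls holds a voting interest in Everline, so Kwame still does not control it.
No new person acquires control, so the clause is not triggered.

No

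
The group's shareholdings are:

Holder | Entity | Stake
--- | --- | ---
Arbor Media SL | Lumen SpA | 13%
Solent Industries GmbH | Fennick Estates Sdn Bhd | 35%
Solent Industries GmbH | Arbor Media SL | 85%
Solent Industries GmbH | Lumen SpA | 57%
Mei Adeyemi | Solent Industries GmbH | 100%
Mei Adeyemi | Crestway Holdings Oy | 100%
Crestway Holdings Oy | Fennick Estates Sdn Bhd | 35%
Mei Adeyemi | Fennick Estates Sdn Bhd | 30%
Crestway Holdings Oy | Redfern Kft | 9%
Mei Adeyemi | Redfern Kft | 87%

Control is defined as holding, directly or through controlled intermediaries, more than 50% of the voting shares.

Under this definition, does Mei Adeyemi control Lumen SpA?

Mei holds 100% of Solent, so Mei controls Solent.
Solent holds 85% of Arbor, so Mei controls Arbor.
Solent and Arbor together hold 57% + 13% = 70% of Lumen, so Mei controls Lumen.

Yes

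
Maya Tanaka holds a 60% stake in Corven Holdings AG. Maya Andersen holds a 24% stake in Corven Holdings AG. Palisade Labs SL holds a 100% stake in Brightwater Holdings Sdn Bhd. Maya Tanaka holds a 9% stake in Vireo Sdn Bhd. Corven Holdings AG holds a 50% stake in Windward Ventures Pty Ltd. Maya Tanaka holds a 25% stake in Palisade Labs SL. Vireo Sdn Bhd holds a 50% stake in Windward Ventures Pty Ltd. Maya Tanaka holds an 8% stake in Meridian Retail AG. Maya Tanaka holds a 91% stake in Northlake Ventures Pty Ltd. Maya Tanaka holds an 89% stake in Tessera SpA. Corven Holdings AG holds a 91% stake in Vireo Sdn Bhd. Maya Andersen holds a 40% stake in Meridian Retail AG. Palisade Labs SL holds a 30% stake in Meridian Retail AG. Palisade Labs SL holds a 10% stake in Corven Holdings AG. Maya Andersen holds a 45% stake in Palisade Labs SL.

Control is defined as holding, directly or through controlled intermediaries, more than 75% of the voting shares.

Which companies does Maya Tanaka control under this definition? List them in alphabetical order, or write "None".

Northlake Ventures Pty Ltd, Tessera SpA

Maya Tanaka holds 89% of Tessera, so Maya Tanaka controls Tessera.
Maya Tanaka holds 91% of Northlake, so Maya Tanaka controls Northlake.
No other company's threshold is met.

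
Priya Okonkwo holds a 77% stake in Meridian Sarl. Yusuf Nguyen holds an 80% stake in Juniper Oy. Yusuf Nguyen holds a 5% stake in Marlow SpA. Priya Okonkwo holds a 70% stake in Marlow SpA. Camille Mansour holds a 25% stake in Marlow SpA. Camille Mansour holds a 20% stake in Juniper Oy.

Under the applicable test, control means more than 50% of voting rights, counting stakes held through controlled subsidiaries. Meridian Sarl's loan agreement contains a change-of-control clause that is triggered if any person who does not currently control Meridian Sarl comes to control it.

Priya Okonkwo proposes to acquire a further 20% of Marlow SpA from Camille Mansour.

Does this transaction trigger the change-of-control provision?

The purchase adds only to Priya's holdings (Camille's stake shrinks), so Priya is the only person who could newly come to control Meridian.
Priya holds 77% of Meridian, so Priya controls Meridian.
So Priya already controls Meridian before the transaction.
After the purchase, Priya's direct stake in Marlow rises to 70% + 20% = 90%, and Camille's stake falls to 5%.
Priya controlled Meridian already, so this is not a new person acquiring control; every other person's position is unchanged or reduced.
No new person acquires control, so the clause is not triggered.

No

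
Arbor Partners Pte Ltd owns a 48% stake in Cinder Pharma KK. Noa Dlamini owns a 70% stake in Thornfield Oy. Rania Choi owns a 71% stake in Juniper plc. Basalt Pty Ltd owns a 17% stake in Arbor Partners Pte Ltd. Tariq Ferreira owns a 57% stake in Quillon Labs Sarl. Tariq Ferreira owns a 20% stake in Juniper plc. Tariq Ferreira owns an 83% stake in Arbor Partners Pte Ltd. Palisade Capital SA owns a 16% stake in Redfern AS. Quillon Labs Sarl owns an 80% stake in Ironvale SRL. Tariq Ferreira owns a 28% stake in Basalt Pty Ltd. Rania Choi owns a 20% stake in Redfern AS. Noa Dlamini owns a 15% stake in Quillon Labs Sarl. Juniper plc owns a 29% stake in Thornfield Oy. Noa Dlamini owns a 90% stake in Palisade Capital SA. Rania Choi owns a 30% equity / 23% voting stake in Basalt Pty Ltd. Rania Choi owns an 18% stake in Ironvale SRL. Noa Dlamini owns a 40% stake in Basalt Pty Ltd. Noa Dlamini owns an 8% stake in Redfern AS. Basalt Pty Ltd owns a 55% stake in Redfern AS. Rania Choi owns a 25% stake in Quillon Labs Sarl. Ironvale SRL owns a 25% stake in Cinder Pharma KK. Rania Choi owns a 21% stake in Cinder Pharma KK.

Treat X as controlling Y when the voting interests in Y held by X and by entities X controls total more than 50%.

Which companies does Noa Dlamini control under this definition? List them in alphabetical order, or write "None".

Noa holds 90% of Palisade, so Noa controls Palisade.
Noa holds 70% of Thornfield, so Noa controls Thornfield.
No other company's threshold is met.

Palisade Capital SA, Thornfield Oy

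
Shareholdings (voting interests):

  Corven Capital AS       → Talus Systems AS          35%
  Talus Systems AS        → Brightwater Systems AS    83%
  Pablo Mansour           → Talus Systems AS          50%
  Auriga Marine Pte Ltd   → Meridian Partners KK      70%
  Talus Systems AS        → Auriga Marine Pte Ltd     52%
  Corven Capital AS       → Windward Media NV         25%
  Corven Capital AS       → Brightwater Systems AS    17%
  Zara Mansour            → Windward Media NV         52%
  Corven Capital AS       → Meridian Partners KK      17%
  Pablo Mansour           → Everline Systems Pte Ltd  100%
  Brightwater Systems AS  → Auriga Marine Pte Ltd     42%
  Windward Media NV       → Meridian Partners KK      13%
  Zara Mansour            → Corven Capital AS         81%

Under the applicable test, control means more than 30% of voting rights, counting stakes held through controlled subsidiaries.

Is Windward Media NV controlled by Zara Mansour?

Zara holds 81% of Corven, so Zara controls Corven.
Zara and Corven together hold 52% + 25% = 77% of Windward, so Zara controls Windward.

Yes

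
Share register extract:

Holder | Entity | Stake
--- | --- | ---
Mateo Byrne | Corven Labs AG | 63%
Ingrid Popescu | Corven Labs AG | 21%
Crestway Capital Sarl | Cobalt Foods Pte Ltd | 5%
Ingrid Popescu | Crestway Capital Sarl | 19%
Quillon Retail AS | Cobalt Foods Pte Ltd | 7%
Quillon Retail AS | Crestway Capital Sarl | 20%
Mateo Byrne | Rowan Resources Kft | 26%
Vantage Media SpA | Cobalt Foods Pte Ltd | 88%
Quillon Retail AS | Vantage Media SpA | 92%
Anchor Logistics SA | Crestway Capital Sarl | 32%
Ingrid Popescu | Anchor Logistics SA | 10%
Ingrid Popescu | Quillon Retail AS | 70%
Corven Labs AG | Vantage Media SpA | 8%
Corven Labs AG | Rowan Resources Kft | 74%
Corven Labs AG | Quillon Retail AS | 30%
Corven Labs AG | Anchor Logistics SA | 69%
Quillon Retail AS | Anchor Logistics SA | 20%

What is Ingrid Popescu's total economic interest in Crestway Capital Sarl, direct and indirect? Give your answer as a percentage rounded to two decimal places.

46.98%

Ingrid reaches Crestway along 7 paths.
Via Anchor: 10% × 32% = 3.2%.
Via Corven → Quillon → Anchor: 21% × 30% × 20% × 32% = 0.4032%.
Via Quillon → Anchor: 70% × 20% × 32% = 4.48%.
Via Corven → Anchor: 21% × 69% × 32% = 4.6368%.
Via Corven → Quillon: 21% × 30% × 20% = 1.26%.
Via Quillon: 70% × 20% = 14%.
Direct stake: 19% = 19%.
Total: 3.2% + 0.4032% + 4.48% + 4.6368% + 1.26% + 14% + 19% = 46.98%.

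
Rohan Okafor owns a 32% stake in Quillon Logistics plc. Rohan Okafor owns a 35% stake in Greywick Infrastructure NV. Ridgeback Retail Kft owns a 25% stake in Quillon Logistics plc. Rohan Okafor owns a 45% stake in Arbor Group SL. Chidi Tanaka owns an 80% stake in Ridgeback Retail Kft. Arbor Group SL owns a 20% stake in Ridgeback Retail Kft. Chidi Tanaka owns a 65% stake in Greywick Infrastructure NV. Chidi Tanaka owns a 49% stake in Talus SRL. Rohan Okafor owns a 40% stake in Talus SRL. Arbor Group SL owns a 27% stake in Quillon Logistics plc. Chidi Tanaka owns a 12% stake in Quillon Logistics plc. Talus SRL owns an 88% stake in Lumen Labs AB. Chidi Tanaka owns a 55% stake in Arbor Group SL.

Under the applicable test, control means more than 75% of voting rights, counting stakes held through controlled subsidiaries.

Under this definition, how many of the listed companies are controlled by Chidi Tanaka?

Chidi holds 80% of Ridgeback, so Chidi controls Ridgeback.
No other company's threshold is met.
Chidi controls 1 company.

1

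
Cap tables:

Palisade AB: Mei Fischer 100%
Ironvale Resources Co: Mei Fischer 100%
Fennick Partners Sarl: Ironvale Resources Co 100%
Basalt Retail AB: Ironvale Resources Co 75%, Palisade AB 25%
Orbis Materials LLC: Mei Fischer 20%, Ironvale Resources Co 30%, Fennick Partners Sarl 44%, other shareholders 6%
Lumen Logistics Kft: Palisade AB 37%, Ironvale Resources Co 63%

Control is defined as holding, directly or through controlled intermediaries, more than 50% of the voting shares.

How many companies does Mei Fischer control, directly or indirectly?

6

Mei holds 100% of Palisade, so Mei controls Palisade.
Mei holds 100% of Ironvale, so Mei controls Ironvale.
Ironvale holds 100% of Fennick, so Mei controls Fennick.
Ironvale and Palisade together hold 75% + 25% = 100% of Basalt, so Mei controls Basalt.
Mei and Ironvale and Fennick together hold 20% + 30% + 44% = 94% of Orbis, so Mei controls Orbis.
Palisade and Ironvale together hold 37% + 63% = 100% of Lumen, so Mei controls Lumen.
Mei controls 6 companies.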